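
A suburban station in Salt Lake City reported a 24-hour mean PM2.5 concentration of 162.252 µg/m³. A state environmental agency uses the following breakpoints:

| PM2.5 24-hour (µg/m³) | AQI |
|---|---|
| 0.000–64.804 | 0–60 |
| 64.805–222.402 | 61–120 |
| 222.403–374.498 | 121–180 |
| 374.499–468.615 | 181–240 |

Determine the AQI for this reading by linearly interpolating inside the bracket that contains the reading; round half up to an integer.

97

PM2.5 162.252: bracket 64.805–222.402 → index 61–120; slope 59/157.597, offset 97.447.
AQI = 61 + 59/157.597·97.447 ≈ 97.48 ⇒ 97.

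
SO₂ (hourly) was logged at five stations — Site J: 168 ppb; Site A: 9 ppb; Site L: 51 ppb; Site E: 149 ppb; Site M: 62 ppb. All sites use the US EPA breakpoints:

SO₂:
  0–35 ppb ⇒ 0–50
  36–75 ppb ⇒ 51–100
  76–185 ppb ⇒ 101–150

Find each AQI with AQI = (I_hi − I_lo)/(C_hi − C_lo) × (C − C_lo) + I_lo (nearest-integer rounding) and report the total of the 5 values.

Site J 168: bracket 76–185 → index 101–150; slope 49/109, offset 92.
AQI = 101 + 49/109·92 ≈ 142.36 ⇒ 142.
Site A: 9 lies in 0–35, so I_lo=0, I_hi=50, C_lo=0, C_hi=35.
(50−0)/(35−0) × (9−0) + 0 = 50/35 × 9 + 0 ≈ 12.86 → 13.
Site L: 51 lies in 36–75, so I_lo=51, I_hi=100, C_lo=36, C_hi=75.
(100−51)/(75−36) × (51−36) + 51 = 49/39 × 15 + 51 ≈ 69.85 → 70.
Site E: 149 ∈ [76, 185] ↔ index [101, 150].
101 + (149−76)·(150−101)/(185−76) = 101 + 73·49/109 ≈ 133.82, so AQI = 134.
Site M 62: bracket 36–75 → index 51–100; slope 49/39, offset 26.
AQI = 51 + 49/39·26 ≈ 83.67 ⇒ 84.
AQIs: Site J=142, Site A=13, Site L=70, Site E=134, Site M=84. Sum = 142 + 13 + 70 + 134 + 84 = 443.

443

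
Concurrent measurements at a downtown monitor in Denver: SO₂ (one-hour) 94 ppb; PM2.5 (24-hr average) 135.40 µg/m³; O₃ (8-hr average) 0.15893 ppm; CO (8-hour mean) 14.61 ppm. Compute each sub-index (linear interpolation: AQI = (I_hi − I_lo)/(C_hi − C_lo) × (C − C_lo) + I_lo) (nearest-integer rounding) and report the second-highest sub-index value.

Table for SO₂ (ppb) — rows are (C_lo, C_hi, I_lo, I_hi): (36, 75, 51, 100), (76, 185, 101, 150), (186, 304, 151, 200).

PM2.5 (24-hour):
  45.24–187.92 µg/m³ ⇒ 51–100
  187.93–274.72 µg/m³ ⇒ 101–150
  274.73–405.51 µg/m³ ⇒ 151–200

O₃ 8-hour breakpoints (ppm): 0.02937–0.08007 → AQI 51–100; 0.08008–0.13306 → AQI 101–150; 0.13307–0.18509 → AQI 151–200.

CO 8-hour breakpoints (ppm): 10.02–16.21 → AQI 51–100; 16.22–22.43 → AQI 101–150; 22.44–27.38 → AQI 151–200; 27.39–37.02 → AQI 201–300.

109

SO₂ 94: bracket 76–185 → index 101–150; slope 49/109, offset 18.
AQI = 101 + 49/109·18 ≈ 109.09 ⇒ 109.
PM2.5: 135.40 lies in 45.24–187.92, so I_lo=51, I_hi=100, C_lo=45.24, C_hi=187.92.
(100−51)/(187.92−45.24) × (135.40−45.24) + 51 = 49/142.68 × 90.16 + 51 ≈ 81.96 → 82.
O₃: 0.15893 lies in 0.13307–0.18509, so I_lo=151, I_hi=200, C_lo=0.13307, C_hi=0.18509.
(200−151)/(0.18509−0.13307) × (0.15893−0.13307) + 151 = 49/0.05202 × 0.02586 + 151 ≈ 175.36 → 175.
CO: 14.61 ∈ [10.02, 16.21] ↔ index [51, 100].
51 + (14.61−10.02)·(100−51)/(16.21−10.02) = 51 + 4.59·49/6.19 ≈ 87.33, so AQI = 87.
Sub-indices: SO₂→109, PM2.5→82, O₃→175, CO→87. Ranked high→low: 175, 109, 87, 82. Second-highest sub-index = 109.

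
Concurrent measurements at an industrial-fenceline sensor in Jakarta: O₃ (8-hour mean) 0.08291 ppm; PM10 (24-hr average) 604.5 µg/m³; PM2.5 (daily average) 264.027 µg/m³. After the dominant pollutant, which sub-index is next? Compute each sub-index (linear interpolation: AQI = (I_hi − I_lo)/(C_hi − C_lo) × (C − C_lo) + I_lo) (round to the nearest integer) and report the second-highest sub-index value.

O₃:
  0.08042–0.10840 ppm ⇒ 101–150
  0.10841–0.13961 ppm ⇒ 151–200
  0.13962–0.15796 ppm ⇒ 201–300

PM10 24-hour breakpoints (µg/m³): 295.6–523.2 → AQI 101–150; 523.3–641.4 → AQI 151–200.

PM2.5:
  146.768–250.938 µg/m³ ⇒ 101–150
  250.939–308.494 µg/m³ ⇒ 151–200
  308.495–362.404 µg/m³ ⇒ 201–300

O₃: row 0.08042–0.10840 (AQI 101–150). (150−101)·(0.08291−0.08042)/(0.10840−0.08042) + 101 = 49·0.00249/0.02798 + 101 ≈ 105.36 → 105.
PM10: 604.5 lies in 523.3–641.4, so I_lo=151, I_hi=200, C_lo=523.3, C_hi=641.4.
(200−151)/(641.4−523.3) × (604.5−523.3) + 151 = 49/118.1 × 81.2 + 151 ≈ 184.69 → 185.
PM2.5 264.027: bracket 250.939–308.494 → index 151–200; slope 49/57.555, offset 13.088.
AQI = 151 + 49/57.555·13.088 ≈ 162.14 ⇒ 162.
Sub-indices: O₃→105, PM10→185, PM2.5→162. Ranked high→low: 185, 162, 105. Second-highest sub-index = 162.

162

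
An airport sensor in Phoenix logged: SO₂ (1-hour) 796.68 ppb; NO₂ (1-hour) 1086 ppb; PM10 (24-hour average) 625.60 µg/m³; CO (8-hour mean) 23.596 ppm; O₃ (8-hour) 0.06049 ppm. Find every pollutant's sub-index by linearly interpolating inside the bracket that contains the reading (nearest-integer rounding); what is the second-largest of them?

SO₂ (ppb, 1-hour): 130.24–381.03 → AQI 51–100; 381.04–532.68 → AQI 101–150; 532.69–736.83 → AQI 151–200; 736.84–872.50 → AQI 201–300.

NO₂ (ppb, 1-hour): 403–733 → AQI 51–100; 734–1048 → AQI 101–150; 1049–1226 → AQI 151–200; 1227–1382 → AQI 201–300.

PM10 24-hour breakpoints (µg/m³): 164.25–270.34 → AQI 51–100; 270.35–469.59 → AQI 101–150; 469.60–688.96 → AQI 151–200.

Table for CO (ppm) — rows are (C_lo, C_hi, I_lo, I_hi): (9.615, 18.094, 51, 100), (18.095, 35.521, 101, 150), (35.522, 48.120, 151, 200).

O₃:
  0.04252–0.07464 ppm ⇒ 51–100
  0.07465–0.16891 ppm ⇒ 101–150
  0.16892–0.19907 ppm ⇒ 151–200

186

SO₂: 796.68 lies in 736.84–872.50, so I_lo=201, I_hi=300, C_lo=736.84, C_hi=872.50.
(300−201)/(872.50−736.84) × (796.68−736.84) + 201 = 99/135.66 × 59.84 + 201 ≈ 244.67 → 245.
NO₂ 1086: bracket 1049–1226 → index 151–200; slope 49/177, offset 37.
AQI = 151 + 49/177·37 ≈ 161.24 ⇒ 161.
PM10 625.60: bracket 469.60–688.96 → index 151–200; slope 49/219.36, offset 156.00.
AQI = 151 + 49/219.36·156.00 ≈ 185.85 ⇒ 186.
CO 23.596: bracket 18.095–35.521 → index 101–150; slope 49/17.426, offset 5.501.
AQI = 101 + 49/17.426·5.501 ≈ 116.47 ⇒ 116.
O₃: 0.06049 ∈ [0.04252, 0.07464] ↔ index [51, 100].
51 + (0.06049−0.04252)·(100−51)/(0.07464−0.04252) = 51 + 0.01797·49/0.03212 ≈ 78.41, so AQI = 78.
Sub-indices: SO₂→245, NO₂→161, PM10→186, CO→116, O₃→78. Ranked high→low: 245, 186, 161, 116, 78. Second-highest sub-index = 186.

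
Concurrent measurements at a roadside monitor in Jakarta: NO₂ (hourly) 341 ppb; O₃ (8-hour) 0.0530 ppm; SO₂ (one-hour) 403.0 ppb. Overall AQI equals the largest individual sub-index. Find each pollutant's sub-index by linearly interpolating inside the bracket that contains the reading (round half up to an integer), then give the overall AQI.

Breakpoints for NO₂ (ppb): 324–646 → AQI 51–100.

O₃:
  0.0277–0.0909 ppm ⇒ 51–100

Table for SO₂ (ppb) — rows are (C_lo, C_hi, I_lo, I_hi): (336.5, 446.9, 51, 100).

NO₂ 341: bracket 324–646 → index 51–100; slope 49/322, offset 17.
AQI = 51 + 49/322·17 ≈ 53.59 ⇒ 54.
O₃: row 0.0277–0.0909 (AQI 51–100). (100−51)·(0.0530−0.0277)/(0.0909−0.0277) + 51 = 49·0.0253/0.0632 + 51 ≈ 70.62 → 71.
SO₂: row 336.5–446.9 (AQI 51–100). (100−51)·(403.0−336.5)/(446.9−336.5) + 51 = 49·66.5/110.4 + 51 ≈ 80.52 → 81.
Sub-indices: NO₂→54, O₃→71, SO₂→81. Overall AQI = max = 81; dominant pollutant is SO₂.
AQI 81: Moderate.

81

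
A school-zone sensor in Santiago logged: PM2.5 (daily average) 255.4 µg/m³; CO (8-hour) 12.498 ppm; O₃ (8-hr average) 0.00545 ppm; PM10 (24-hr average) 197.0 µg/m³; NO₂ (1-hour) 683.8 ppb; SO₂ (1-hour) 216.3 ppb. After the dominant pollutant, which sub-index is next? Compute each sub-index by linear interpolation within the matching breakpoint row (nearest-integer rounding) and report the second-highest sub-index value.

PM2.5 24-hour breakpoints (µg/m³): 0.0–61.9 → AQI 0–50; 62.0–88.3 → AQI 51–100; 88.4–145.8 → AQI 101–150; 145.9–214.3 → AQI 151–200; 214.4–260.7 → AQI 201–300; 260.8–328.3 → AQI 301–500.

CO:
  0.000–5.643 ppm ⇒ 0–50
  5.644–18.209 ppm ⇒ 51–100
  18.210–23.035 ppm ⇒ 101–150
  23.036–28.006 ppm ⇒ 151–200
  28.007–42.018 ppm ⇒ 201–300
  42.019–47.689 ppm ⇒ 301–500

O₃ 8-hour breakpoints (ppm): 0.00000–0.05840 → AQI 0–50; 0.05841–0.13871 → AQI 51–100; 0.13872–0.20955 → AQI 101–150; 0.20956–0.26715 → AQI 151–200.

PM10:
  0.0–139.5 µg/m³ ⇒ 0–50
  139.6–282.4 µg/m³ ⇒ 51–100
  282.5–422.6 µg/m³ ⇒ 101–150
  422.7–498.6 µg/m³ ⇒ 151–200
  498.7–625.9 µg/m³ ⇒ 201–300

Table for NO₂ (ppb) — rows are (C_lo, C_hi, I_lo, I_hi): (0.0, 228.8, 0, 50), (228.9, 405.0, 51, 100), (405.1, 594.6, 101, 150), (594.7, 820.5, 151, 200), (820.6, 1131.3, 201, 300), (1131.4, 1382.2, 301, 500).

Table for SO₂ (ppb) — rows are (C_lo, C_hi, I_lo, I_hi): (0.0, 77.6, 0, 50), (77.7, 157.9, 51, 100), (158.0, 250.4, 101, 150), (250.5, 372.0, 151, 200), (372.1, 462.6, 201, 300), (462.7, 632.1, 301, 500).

170

PM2.5: 255.4 ∈ [214.4, 260.7] ↔ index [201, 300].
201 + (255.4−214.4)·(300−201)/(260.7−214.4) = 201 + 41.0·99/46.3 ≈ 288.67, so AQI = 289.
CO: row 5.644–18.209 (AQI 51–100). (100−51)·(12.498−5.644)/(18.209−5.644) + 51 = 49·6.854/12.565 + 51 ≈ 77.73 → 78.
O₃: 0.00545 ∈ [0.00000, 0.05840] ↔ index [0, 50].
0 + (0.00545−0.00000)·(50−0)/(0.05840−0.00000) = 0 + 0.00545·50/0.05840 ≈ 4.67, so AQI = 5.
PM10: row 139.6–282.4 (AQI 51–100). (100−51)·(197.0−139.6)/(282.4−139.6) + 51 = 49·57.4/142.8 + 51 ≈ 70.70 → 71.
NO₂ 683.8: bracket 594.7–820.5 → index 151–200; slope 49/225.8, offset 89.1.
AQI = 151 + 49/225.8·89.1 ≈ 170.34 ⇒ 170.
SO₂: row 158.0–250.4 (AQI 101–150). (150−101)·(216.3−158.0)/(250.4−158.0) + 101 = 49·58.3/92.4 + 101 ≈ 131.92 → 132.
Sub-indices: PM2.5→289, CO→78, O₃→5, PM10→71, NO₂→170, SO₂→132. Ranked high→low: 289, 170, 132, 78, 71, 5. Second-highest sub-index = 170.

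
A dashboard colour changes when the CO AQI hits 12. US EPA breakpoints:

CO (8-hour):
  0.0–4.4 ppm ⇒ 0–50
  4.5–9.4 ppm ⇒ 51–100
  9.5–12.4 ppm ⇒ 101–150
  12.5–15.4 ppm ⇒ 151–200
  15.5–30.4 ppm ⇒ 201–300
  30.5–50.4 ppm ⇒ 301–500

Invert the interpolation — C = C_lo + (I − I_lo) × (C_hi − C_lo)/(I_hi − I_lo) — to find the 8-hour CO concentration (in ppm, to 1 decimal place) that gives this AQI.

AQI 12 lies in the 0–50 band, which corresponds to 0.0–4.4 ppm.
C = 0.0 + (12−0)×(4.4−0.0)/(50−0) = 0.0 + 12×4.4/50 ≈ 1.056 ppm → 1.1 ppm to 1 dp.

1.1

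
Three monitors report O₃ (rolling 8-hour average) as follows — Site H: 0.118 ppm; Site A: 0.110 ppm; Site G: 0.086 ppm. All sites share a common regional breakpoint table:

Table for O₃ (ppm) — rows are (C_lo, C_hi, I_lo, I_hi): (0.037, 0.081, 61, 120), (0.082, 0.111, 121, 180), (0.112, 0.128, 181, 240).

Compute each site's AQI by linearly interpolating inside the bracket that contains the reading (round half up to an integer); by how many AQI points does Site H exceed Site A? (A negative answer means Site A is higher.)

25

Site H: row 0.112–0.128 (AQI 181–240). (240−181)·(0.118−0.112)/(0.128−0.112) + 181 = 59·0.006/0.016 + 181 ≈ 203.13 → 203.
Site A: 0.110 ∈ [0.082, 0.111] ↔ index [121, 180].
121 + (0.110−0.082)·(180−121)/(0.111−0.082) = 121 + 0.028·59/0.029 ≈ 177.97, so AQI = 178.
Site G: 0.086 ∈ [0.082, 0.111] ↔ index [121, 180].
121 + (0.086−0.082)·(180−121)/(0.111−0.082) = 121 + 0.004·59/0.029 ≈ 129.14, so AQI = 129.
AQIs: Site H=203, Site A=178, Site G=129. Site H (203) − Site A (178) = 25.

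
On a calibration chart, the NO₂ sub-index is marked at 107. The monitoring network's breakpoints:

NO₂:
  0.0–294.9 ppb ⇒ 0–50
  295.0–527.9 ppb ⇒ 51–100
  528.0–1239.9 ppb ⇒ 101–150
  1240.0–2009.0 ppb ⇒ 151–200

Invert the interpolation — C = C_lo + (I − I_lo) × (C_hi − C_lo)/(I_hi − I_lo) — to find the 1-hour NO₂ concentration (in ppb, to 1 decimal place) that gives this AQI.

615.2

AQI 107 lies in the 101–150 band, which corresponds to 528.0–1239.9 ppb.
C = 528.0 + (107−101)×(1239.9−528.0)/(150−101) = 528.0 + 6×711.9/49 ≈ 615.171 ppb → 615.2 ppb to 1 dp.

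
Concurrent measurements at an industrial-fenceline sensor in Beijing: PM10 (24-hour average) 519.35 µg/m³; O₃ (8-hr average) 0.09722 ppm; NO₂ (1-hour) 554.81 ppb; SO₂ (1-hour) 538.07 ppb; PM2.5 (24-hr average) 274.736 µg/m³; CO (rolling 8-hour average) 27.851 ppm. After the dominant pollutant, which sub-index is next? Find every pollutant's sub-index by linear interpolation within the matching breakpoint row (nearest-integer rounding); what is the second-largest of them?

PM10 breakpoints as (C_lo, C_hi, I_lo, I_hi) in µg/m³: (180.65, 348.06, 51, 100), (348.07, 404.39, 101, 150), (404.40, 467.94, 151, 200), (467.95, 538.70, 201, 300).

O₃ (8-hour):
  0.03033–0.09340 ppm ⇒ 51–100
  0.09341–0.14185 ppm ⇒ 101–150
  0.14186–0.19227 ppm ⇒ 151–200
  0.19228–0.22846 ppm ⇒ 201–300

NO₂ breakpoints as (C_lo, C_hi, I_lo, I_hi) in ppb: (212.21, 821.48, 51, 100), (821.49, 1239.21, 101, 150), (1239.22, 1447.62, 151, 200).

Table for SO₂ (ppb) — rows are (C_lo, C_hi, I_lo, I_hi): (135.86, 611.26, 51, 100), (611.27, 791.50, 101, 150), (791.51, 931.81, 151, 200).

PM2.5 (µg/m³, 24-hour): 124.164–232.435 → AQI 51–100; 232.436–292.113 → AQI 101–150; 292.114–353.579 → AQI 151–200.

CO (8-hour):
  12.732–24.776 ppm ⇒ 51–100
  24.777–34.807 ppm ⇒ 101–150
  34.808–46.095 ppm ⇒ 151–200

PM10 519.35: bracket 467.95–538.70 → index 201–300; slope 99/70.75, offset 51.40.
AQI = 201 + 99/70.75·51.40 ≈ 272.92 ⇒ 273.
O₃: row 0.09341–0.14185 (AQI 101–150). (150−101)·(0.09722−0.09341)/(0.14185−0.09341) + 101 = 49·0.00381/0.04844 + 101 ≈ 104.85 → 105.
NO₂: 554.81 ∈ [212.21, 821.48] ↔ index [51, 100].
51 + (554.81−212.21)·(100−51)/(821.48−212.21) = 51 + 342.60·49/609.27 ≈ 78.55, so AQI = 79.
SO₂: 538.07 lies in 135.86–611.26, so I_lo=51, I_hi=100, C_lo=135.86, C_hi=611.26.
(100−51)/(611.26−135.86) × (538.07−135.86) + 51 = 49/475.40 × 402.21 + 51 ≈ 92.46 → 92.
PM2.5: row 232.436–292.113 (AQI 101–150). (150−101)·(274.736−232.436)/(292.113−232.436) + 101 = 49·42.300/59.677 + 101 ≈ 135.73 → 136.
CO: 27.851 lies in 24.777–34.807, so I_lo=101, I_hi=150, C_lo=24.777, C_hi=34.807.
(150−101)/(34.807−24.777) × (27.851−24.777) + 101 = 49/10.030 × 3.074 + 101 ≈ 116.02 → 116.
Sub-indices: PM10→273, O₃→105, NO₂→79, SO₂→92, PM2.5→136, CO→116. Ranked high→low: 273, 136, 116, 105, 92, 79. Second-highest sub-index = 136.

136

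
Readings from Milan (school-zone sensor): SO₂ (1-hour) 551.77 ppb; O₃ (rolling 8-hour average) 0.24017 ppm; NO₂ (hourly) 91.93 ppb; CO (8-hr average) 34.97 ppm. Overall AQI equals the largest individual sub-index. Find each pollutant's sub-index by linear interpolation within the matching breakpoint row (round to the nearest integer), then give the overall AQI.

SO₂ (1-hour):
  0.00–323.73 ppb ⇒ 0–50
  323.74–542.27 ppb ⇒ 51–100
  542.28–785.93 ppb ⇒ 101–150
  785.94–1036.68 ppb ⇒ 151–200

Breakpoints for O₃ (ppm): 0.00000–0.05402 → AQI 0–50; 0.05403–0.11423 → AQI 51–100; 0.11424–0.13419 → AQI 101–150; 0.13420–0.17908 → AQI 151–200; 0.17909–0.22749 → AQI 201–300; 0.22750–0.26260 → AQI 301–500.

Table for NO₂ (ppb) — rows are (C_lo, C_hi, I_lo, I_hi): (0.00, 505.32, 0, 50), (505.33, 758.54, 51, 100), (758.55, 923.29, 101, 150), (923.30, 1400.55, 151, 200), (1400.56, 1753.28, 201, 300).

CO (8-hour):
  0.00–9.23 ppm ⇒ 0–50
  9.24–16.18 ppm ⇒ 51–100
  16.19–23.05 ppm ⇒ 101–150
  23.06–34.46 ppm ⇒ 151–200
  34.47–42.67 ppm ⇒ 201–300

373

SO₂: 551.77 ∈ [542.28, 785.93] ↔ index [101, 150].
101 + (551.77−542.28)·(150−101)/(785.93−542.28) = 101 + 9.49·49/243.65 ≈ 102.91, so AQI = 103.
O₃: 0.24017 lies in 0.22750–0.26260, so I_lo=301, I_hi=500, C_lo=0.22750, C_hi=0.26260.
(500−301)/(0.26260−0.22750) × (0.24017−0.22750) + 301 = 199/0.03510 × 0.01267 + 301 ≈ 372.83 → 373.
NO₂: 91.93 ∈ [0.00, 505.32] ↔ index [0, 50].
0 + (91.93−0.00)·(50−0)/(505.32−0.00) = 0 + 91.93·50/505.32 ≈ 9.10, so AQI = 9.
CO 34.97: bracket 34.47–42.67 → index 201–300; slope 99/8.20, offset 0.50.
AQI = 201 + 99/8.20·0.50 ≈ 207.04 ⇒ 207.
Sub-indices: SO₂→103, O₃→373, NO₂→9, CO→207. Overall AQI = max = 373; dominant pollutant is O₃.
AQI 373: Hazardous.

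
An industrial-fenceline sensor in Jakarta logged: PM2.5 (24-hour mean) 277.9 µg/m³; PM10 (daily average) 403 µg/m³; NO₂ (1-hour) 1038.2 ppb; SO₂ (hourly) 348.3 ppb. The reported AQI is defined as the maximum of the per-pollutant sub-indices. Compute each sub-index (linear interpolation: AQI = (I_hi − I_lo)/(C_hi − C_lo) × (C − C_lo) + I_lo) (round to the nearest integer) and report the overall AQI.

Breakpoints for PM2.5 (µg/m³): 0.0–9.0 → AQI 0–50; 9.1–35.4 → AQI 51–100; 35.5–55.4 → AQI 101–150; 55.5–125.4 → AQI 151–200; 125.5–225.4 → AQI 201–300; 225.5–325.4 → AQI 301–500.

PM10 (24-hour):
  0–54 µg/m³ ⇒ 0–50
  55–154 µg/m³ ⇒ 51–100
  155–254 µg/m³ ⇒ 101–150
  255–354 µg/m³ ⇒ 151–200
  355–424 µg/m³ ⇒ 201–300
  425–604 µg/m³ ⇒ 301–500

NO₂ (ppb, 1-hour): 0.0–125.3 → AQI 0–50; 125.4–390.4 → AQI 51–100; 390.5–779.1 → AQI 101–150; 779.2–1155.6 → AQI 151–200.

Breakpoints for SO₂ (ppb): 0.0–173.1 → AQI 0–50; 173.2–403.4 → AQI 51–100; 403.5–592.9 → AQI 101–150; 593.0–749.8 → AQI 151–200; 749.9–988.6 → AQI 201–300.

405

PM2.5: row 225.5–325.4 (AQI 301–500). (500−301)·(277.9−225.5)/(325.4−225.5) + 301 = 199·52.4/99.9 + 301 ≈ 405.38 → 405.
PM10: 403 ∈ [355, 424] ↔ index [201, 300].
201 + (403−355)·(300−201)/(424−355) = 201 + 48·99/69 ≈ 269.87, so AQI = 270.
NO₂: 1038.2 lies in 779.2–1155.6, so I_lo=151, I_hi=200, C_lo=779.2, C_hi=1155.6.
(200−151)/(1155.6−779.2) × (1038.2−779.2) + 151 = 49/376.4 × 259.0 + 151 ≈ 184.72 → 185.
SO₂: 348.3 lies in 173.2–403.4, so I_lo=51, I_hi=100, C_lo=173.2, C_hi=403.4.
(100−51)/(403.4−173.2) × (348.3−173.2) + 51 = 49/230.2 × 175.1 + 51 ≈ 88.27 → 88.
Sub-indices: PM2.5→405, PM10→270, NO₂→185, SO₂→88. Overall AQI = max = 405; dominant pollutant is PM2.5.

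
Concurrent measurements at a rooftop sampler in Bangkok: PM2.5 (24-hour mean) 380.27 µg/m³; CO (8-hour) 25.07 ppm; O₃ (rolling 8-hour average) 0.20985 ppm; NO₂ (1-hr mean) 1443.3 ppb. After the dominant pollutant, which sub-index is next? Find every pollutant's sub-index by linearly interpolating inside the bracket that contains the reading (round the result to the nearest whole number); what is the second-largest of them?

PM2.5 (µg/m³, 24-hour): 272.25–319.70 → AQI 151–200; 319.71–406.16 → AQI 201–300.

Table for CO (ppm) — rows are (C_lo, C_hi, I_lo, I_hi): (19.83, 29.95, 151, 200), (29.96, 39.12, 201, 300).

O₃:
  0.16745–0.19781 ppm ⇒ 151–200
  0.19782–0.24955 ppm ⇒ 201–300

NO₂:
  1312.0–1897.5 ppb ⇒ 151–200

PM2.5: row 319.71–406.16 (AQI 201–300). (300−201)·(380.27−319.71)/(406.16−319.71) + 201 = 99·60.56/86.45 + 201 ≈ 270.35 → 270.
CO: 25.07 lies in 19.83–29.95, so I_lo=151, I_hi=200, C_lo=19.83, C_hi=29.95.
(200−151)/(29.95−19.83) × (25.07−19.83) + 151 = 49/10.12 × 5.24 + 151 ≈ 176.37 → 176.
O₃: 0.20985 lies in 0.19782–0.24955, so I_lo=201, I_hi=300, C_lo=0.19782, C_hi=0.24955.
(300−201)/(0.24955−0.19782) × (0.20985−0.19782) + 201 = 99/0.05173 × 0.01203 + 201 ≈ 224.02 → 224.
NO₂: 1443.3 ∈ [1312.0, 1897.5] ↔ index [151, 200].
151 + (1443.3−1312.0)·(200−151)/(1897.5−1312.0) = 151 + 131.3·49/585.5 ≈ 161.99, so AQI = 162.
Sub-indices: PM2.5→270, CO→176, O₃→224, NO₂→162. Ranked high→low: 270, 224, 176, 162. Second-highest sub-index = 224.

224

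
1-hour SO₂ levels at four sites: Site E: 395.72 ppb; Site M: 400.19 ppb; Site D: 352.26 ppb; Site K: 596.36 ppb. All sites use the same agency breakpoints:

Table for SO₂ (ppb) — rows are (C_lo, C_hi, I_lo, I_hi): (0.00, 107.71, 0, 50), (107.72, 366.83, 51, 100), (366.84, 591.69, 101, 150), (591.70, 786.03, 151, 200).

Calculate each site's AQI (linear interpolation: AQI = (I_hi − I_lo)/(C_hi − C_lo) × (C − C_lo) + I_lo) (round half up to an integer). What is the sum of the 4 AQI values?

464

Site E: 395.72 ∈ [366.84, 591.69] ↔ index [101, 150].
101 + (395.72−366.84)·(150−101)/(591.69−366.84) = 101 + 28.88·49/224.85 ≈ 107.29, so AQI = 107.
Site M: row 366.84–591.69 (AQI 101–150). (150−101)·(400.19−366.84)/(591.69−366.84) + 101 = 49·33.35/224.85 + 101 ≈ 108.27 → 108.
Site D: row 107.72–366.83 (AQI 51–100). (100−51)·(352.26−107.72)/(366.83−107.72) + 51 = 49·244.54/259.11 + 51 ≈ 97.24 → 97.
Site K 596.36: bracket 591.70–786.03 → index 151–200; slope 49/194.33, offset 4.66.
AQI = 151 + 49/194.33·4.66 ≈ 152.18 ⇒ 152.
AQIs: Site E=107, Site M=108, Site D=97, Site K=152. Sum = 107 + 108 + 97 + 152 = 464.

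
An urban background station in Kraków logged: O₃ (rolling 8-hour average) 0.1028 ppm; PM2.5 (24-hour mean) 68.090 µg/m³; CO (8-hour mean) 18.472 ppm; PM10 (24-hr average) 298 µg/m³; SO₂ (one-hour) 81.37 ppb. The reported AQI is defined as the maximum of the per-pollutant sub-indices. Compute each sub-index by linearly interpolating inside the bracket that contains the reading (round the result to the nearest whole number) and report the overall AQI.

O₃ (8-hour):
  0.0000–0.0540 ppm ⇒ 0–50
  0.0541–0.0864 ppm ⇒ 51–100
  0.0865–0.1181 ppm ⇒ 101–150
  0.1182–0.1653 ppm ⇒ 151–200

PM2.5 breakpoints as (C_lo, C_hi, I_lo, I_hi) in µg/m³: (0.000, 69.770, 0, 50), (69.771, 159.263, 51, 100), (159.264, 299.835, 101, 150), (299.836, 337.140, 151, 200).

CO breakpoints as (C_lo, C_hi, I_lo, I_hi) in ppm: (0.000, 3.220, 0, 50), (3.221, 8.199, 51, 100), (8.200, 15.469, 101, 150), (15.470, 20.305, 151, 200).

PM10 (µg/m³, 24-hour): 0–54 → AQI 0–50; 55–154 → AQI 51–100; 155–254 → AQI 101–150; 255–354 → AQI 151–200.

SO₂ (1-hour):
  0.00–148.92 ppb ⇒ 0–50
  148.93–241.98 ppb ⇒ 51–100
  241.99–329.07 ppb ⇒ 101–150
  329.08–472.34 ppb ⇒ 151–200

181

O₃: 0.1028 lies in 0.0865–0.1181, so I_lo=101, I_hi=150, C_lo=0.0865, C_hi=0.1181.
(150−101)/(0.1181−0.0865) × (0.1028−0.0865) + 101 = 49/0.0316 × 0.0163 + 101 ≈ 126.28 → 126.
PM2.5: row 0.000–69.770 (AQI 0–50). (50−0)·(68.090−0.000)/(69.770−0.000) + 0 = 50·68.090/69.770 + 0 ≈ 48.80 → 49.
CO 18.472: bracket 15.470–20.305 → index 151–200; slope 49/4.835, offset 3.002.
AQI = 151 + 49/4.835·3.002 ≈ 181.42 ⇒ 181.
PM10 298: bracket 255–354 → index 151–200; slope 49/99, offset 43.
AQI = 151 + 49/99·43 ≈ 172.28 ⇒ 172.
SO₂: 81.37 lies in 0.00–148.92, so I_lo=0, I_hi=50, C_lo=0.00, C_hi=148.92.
(50−0)/(148.92−0.00) × (81.37−0.00) + 0 = 50/148.92 × 81.37 + 0 ≈ 27.32 → 27.
Sub-indices: O₃→126, PM2.5→49, CO→181, PM10→172, SO₂→27. Overall AQI = max = 181; dominant pollutant is CO.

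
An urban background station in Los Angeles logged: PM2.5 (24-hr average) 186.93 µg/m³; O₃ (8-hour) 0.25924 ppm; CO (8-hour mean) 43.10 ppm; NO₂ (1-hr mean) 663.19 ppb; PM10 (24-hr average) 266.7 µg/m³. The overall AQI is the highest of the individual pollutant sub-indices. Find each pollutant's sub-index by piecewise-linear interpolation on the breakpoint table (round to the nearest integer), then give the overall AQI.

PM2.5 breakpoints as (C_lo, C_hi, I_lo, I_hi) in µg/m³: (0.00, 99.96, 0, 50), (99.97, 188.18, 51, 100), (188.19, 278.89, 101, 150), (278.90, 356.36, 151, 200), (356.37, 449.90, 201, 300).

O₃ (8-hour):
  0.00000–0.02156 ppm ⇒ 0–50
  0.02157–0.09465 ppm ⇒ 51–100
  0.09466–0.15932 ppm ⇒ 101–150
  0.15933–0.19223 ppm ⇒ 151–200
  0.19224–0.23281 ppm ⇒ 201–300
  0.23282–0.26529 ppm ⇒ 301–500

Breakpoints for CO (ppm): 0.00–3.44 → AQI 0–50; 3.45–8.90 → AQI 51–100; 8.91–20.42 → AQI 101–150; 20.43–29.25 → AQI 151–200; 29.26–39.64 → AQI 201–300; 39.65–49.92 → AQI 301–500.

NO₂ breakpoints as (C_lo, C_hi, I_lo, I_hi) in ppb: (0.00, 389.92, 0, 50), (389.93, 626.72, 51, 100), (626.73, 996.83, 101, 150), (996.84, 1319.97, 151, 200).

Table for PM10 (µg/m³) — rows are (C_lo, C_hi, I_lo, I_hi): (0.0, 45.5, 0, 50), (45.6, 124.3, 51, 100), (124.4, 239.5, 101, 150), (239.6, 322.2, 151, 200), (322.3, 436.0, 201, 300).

PM2.5: 186.93 lies in 99.97–188.18, so I_lo=51, I_hi=100, C_lo=99.97, C_hi=188.18.
(100−51)/(188.18−99.97) × (186.93−99.97) + 51 = 49/88.21 × 86.96 + 51 ≈ 99.31 → 99.
O₃: 0.25924 lies in 0.23282–0.26529, so I_lo=301, I_hi=500, C_lo=0.23282, C_hi=0.26529.
(500−301)/(0.26529−0.23282) × (0.25924−0.23282) + 301 = 199/0.03247 × 0.02642 + 301 ≈ 462.92 → 463.
CO: row 39.65–49.92 (AQI 301–500). (500−301)·(43.10−39.65)/(49.92−39.65) + 301 = 199·3.45/10.27 + 301 ≈ 367.85 → 368.
NO₂: row 626.73–996.83 (AQI 101–150). (150−101)·(663.19−626.73)/(996.83−626.73) + 101 = 49·36.46/370.10 + 101 ≈ 105.83 → 106.
PM10 266.7: bracket 239.6–322.2 → index 151–200; slope 49/82.6, offset 27.1.
AQI = 151 + 49/82.6·27.1 ≈ 167.08 ⇒ 167.
Sub-indices: PM2.5→99, O₃→463, CO→368, NO₂→106, PM10→167. Overall AQI = max = 463; dominant pollutant is O₃.

463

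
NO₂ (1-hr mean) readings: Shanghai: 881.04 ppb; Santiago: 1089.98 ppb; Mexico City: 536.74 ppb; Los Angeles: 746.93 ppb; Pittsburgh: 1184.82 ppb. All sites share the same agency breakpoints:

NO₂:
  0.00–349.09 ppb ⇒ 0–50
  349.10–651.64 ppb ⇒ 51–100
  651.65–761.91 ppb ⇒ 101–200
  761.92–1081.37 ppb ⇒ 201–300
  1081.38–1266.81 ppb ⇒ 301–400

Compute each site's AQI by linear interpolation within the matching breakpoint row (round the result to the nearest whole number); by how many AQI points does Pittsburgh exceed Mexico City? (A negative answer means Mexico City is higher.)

Shanghai: 881.04 lies in 761.92–1081.37, so I_lo=201, I_hi=300, C_lo=761.92, C_hi=1081.37.
(300−201)/(1081.37−761.92) × (881.04−761.92) + 201 = 99/319.45 × 119.12 + 201 ≈ 237.92 → 238.
Santiago 1089.98: bracket 1081.38–1266.81 → index 301–400; slope 99/185.43, offset 8.60.
AQI = 301 + 99/185.43·8.60 ≈ 305.59 ⇒ 306.
Mexico City: 536.74 lies in 349.10–651.64, so I_lo=51, I_hi=100, C_lo=349.10, C_hi=651.64.
(100−51)/(651.64−349.10) × (536.74−349.10) + 51 = 49/302.54 × 187.64 + 51 ≈ 81.39 → 81.
Los Angeles: row 651.65–761.91 (AQI 101–200). (200−101)·(746.93−651.65)/(761.91−651.65) + 101 = 99·95.28/110.26 + 101 ≈ 186.55 → 187.
Pittsburgh: 1184.82 lies in 1081.38–1266.81, so I_lo=301, I_hi=400, C_lo=1081.38, C_hi=1266.81.
(400−301)/(1266.81−1081.38) × (1184.82−1081.38) + 301 = 99/185.43 × 103.44 + 301 ≈ 356.23 → 356.
AQIs: Shanghai=238, Santiago=306, Mexico City=81, Los Angeles=187, Pittsburgh=356. Pittsburgh (356) − Mexico City (81) = 275.

275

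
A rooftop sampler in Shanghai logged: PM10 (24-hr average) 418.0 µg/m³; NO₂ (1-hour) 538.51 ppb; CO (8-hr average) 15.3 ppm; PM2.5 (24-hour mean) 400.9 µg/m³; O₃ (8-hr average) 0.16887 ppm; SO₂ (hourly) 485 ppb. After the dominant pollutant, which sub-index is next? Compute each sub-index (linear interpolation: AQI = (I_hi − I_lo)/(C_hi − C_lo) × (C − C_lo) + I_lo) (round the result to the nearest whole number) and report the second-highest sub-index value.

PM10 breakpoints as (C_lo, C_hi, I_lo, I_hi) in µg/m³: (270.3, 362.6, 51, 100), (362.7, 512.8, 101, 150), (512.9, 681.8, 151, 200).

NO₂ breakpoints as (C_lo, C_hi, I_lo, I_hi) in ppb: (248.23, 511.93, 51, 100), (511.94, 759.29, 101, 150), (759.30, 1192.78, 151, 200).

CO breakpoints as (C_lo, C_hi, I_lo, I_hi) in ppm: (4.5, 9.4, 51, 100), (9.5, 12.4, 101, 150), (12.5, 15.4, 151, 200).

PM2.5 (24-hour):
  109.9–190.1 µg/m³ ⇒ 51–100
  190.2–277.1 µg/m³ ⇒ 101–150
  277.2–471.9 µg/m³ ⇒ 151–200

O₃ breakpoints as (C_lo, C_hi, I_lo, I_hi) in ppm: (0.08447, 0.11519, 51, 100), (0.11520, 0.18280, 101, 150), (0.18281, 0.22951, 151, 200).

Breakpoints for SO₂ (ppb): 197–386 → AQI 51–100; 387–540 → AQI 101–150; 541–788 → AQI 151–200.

PM10: row 362.7–512.8 (AQI 101–150). (150−101)·(418.0−362.7)/(512.8−362.7) + 101 = 49·55.3/150.1 + 101 ≈ 119.05 → 119.
NO₂: 538.51 ∈ [511.94, 759.29] ↔ index [101, 150].
101 + (538.51−511.94)·(150−101)/(759.29−511.94) = 101 + 26.57·49/247.35 ≈ 106.26, so AQI = 106.
CO: 15.3 ∈ [12.5, 15.4] ↔ index [151, 200].
151 + (15.3−12.5)·(200−151)/(15.4−12.5) = 151 + 2.8·49/2.9 ≈ 198.31, so AQI = 198.
PM2.5: row 277.2–471.9 (AQI 151–200). (200−151)·(400.9−277.2)/(471.9−277.2) + 151 = 49·123.7/194.7 + 151 ≈ 182.13 → 182.
O₃: row 0.11520–0.18280 (AQI 101–150). (150−101)·(0.16887−0.11520)/(0.18280−0.11520) + 101 = 49·0.05367/0.06760 + 101 ≈ 139.90 → 140.
SO₂: 485 lies in 387–540, so I_lo=101, I_hi=150, C_lo=387, C_hi=540.
(150−101)/(540−387) × (485−387) + 101 = 49/153 × 98 + 101 ≈ 132.39 → 132.
Sub-indices: PM10→119, NO₂→106, CO→198, PM2.5→182, O₃→140, SO₂→132. Ranked high→low: 198, 182, 140, 132, 119, 106. Second-highest sub-index = 182.

182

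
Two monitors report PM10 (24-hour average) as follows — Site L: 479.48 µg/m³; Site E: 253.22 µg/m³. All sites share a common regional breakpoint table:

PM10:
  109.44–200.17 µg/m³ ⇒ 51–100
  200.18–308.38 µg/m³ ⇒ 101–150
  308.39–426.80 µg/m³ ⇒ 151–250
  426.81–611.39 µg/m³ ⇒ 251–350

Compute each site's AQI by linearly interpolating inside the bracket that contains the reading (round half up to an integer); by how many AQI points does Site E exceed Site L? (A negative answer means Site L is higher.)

Site L: row 426.81–611.39 (AQI 251–350). (350−251)·(479.48−426.81)/(611.39−426.81) + 251 = 99·52.67/184.58 + 251 ≈ 279.25 → 279.
Site E: 253.22 lies in 200.18–308.38, so I_lo=101, I_hi=150, C_lo=200.18, C_hi=308.38.
(150−101)/(308.38−200.18) × (253.22−200.18) + 101 = 49/108.20 × 53.04 + 101 ≈ 125.02 → 125.
AQIs: Site L=279, Site E=125. Site E (125) − Site L (279) = -154.

-154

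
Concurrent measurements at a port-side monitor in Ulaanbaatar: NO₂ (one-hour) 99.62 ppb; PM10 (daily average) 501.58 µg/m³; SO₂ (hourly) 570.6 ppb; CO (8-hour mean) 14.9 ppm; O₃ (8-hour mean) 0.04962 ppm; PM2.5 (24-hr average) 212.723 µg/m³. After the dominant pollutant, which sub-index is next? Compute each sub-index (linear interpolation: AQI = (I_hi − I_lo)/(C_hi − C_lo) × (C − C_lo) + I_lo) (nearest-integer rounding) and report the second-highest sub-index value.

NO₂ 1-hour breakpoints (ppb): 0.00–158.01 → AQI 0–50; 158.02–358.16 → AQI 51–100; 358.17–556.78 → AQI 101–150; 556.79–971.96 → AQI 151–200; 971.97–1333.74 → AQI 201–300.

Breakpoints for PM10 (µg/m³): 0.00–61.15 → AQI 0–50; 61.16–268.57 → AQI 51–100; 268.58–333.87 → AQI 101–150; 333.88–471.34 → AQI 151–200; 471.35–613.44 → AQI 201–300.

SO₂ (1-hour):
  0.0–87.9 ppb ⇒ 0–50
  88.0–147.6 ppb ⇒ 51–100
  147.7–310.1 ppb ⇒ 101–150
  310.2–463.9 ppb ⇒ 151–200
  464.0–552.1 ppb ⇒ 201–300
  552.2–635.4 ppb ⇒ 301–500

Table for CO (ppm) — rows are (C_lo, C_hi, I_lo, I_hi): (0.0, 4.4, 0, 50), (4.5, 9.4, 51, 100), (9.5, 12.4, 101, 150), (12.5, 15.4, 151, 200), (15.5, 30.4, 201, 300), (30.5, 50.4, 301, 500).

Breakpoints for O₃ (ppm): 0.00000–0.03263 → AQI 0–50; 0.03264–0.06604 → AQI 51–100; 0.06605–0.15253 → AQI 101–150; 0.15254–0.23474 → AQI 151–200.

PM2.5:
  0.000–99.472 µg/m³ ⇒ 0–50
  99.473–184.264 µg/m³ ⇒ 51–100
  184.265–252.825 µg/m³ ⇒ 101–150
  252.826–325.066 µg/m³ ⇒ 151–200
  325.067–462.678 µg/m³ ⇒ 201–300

NO₂: 99.62 lies in 0.00–158.01, so I_lo=0, I_hi=50, C_lo=0.00, C_hi=158.01.
(50−0)/(158.01−0.00) × (99.62−0.00) + 0 = 50/158.01 × 99.62 + 0 ≈ 31.52 → 32.
PM10: row 471.35–613.44 (AQI 201–300). (300−201)·(501.58−471.35)/(613.44−471.35) + 201 = 99·30.23/142.09 + 201 ≈ 222.06 → 222.
SO₂ 570.6: bracket 552.2–635.4 → index 301–500; slope 199/83.2, offset 18.4.
AQI = 301 + 199/83.2·18.4 ≈ 345.01 ⇒ 345.
CO: 14.9 ∈ [12.5, 15.4] ↔ index [151, 200].
151 + (14.9−12.5)·(200−151)/(15.4−12.5) = 151 + 2.4·49/2.9 ≈ 191.55, so AQI = 192.
O₃: row 0.03264–0.06604 (AQI 51–100). (100−51)·(0.04962−0.03264)/(0.06604−0.03264) + 51 = 49·0.01698/0.03340 + 51 ≈ 75.91 → 76.
PM2.5: row 184.265–252.825 (AQI 101–150). (150−101)·(212.723−184.265)/(252.825−184.265) + 101 = 49·28.458/68.560 + 101 ≈ 121.34 → 121.
Sub-indices: NO₂→32, PM10→222, SO₂→345, CO→192, O₃→76, PM2.5→121. Ranked high→low: 345, 222, 192, 121, 76, 32. Second-highest sub-index = 222.

222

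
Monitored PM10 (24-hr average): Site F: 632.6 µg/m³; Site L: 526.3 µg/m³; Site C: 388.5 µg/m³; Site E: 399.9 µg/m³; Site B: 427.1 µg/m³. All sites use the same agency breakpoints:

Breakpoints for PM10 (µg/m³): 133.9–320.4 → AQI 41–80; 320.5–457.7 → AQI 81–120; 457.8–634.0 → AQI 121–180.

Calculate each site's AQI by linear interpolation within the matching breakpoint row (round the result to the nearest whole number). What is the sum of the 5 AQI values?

639

Site F: row 457.8–634.0 (AQI 121–180). (180−121)·(632.6−457.8)/(634.0−457.8) + 121 = 59·174.8/176.2 + 121 ≈ 179.53 → 180.
Site L: 526.3 ∈ [457.8, 634.0] ↔ index [121, 180].
121 + (526.3−457.8)·(180−121)/(634.0−457.8) = 121 + 68.5·59/176.2 ≈ 143.94, so AQI = 144.
Site C: 388.5 lies in 320.5–457.7, so I_lo=81, I_hi=120, C_lo=320.5, C_hi=457.7.
(120−81)/(457.7−320.5) × (388.5−320.5) + 81 = 39/137.2 × 68.0 + 81 ≈ 100.33 → 100.
Site E: row 320.5–457.7 (AQI 81–120). (120−81)·(399.9−320.5)/(457.7−320.5) + 81 = 39·79.4/137.2 + 81 ≈ 103.57 → 104.
Site B: 427.1 lies in 320.5–457.7, so I_lo=81, I_hi=120, C_lo=320.5, C_hi=457.7.
(120−81)/(457.7−320.5) × (427.1−320.5) + 81 = 39/137.2 × 106.6 + 81 ≈ 111.30 → 111.
AQIs: Site F=180, Site L=144, Site C=100, Site E=104, Site B=111. Sum = 180 + 144 + 100 + 104 + 111 = 639.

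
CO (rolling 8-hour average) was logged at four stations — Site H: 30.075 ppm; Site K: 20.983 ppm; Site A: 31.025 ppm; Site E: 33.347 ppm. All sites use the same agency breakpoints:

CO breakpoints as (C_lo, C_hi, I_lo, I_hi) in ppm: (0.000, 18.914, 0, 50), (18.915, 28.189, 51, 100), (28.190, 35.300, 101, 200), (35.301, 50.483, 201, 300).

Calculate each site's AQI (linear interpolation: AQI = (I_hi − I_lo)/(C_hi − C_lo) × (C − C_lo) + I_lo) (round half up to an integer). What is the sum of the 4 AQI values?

502

Site H: 30.075 lies in 28.190–35.300, so I_lo=101, I_hi=200, C_lo=28.190, C_hi=35.300.
(200−101)/(35.300−28.190) × (30.075−28.190) + 101 = 99/7.110 × 1.885 + 101 ≈ 127.25 → 127.
Site K: 20.983 lies in 18.915–28.189, so I_lo=51, I_hi=100, C_lo=18.915, C_hi=28.189.
(100−51)/(28.189−18.915) × (20.983−18.915) + 51 = 49/9.274 × 2.068 + 51 ≈ 61.93 → 62.
Site A: 31.025 ∈ [28.190, 35.300] ↔ index [101, 200].
101 + (31.025−28.190)·(200−101)/(35.300−28.190) = 101 + 2.835·99/7.110 ≈ 140.47, so AQI = 140.
Site E: 33.347 ∈ [28.190, 35.300] ↔ index [101, 200].
101 + (33.347−28.190)·(200−101)/(35.300−28.190) = 101 + 5.157·99/7.110 ≈ 172.81, so AQI = 173.
AQIs: Site H=127, Site K=62, Site A=140, Site E=173. Sum = 127 + 62 + 140 + 173 = 502.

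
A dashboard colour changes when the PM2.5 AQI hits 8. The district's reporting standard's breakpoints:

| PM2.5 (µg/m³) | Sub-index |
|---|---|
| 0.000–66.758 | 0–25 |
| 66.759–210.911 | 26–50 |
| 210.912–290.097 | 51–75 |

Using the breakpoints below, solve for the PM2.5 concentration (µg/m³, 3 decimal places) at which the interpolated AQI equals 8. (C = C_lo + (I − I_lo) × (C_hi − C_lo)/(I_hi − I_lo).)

21.363

AQI 8 lies in the 0–25 band, which corresponds to 0.000–66.758 µg/m³.
C = 0.000 + (8−0)×(66.758−0.000)/(25−0) = 0.000 + 8×66.758/25 ≈ 21.36256 µg/m³ → 21.363 µg/m³ to 3 dp.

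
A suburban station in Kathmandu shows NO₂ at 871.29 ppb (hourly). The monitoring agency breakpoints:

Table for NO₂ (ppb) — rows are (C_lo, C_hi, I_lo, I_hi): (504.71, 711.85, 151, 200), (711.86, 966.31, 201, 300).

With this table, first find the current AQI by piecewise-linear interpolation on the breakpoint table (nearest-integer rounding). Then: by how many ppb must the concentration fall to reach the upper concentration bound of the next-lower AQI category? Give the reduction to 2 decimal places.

NO₂: 871.29 ∈ [711.86, 966.31] ↔ index [201, 300].
201 + (871.29−711.86)·(300−201)/(966.31−711.86) = 201 + 159.43·99/254.45 ≈ 263.03, so AQI = 263.
Current AQI 263 is in the Very Unhealthy range (201–300). The next-lower category tops out at AQI 200, whose upper concentration bound is 711.85 ppb.
Reduction needed = 871.29 − 711.85 = 159.44 ppb.

159.44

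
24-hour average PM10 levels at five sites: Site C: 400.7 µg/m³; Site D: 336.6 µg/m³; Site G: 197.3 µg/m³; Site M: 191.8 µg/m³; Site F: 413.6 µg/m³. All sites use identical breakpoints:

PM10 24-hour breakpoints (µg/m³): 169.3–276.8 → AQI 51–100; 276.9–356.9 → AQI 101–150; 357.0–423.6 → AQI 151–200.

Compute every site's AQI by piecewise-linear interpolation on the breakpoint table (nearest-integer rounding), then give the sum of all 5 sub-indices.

639

Site C: 400.7 lies in 357.0–423.6, so I_lo=151, I_hi=200, C_lo=357.0, C_hi=423.6.
(200−151)/(423.6−357.0) × (400.7−357.0) + 151 = 49/66.6 × 43.7 + 151 ≈ 183.15 → 183.
Site D: row 276.9–356.9 (AQI 101–150). (150−101)·(336.6−276.9)/(356.9−276.9) + 101 = 49·59.7/80.0 + 101 ≈ 137.57 → 138.
Site G: 197.3 lies in 169.3–276.8, so I_lo=51, I_hi=100, C_lo=169.3, C_hi=276.8.
(100−51)/(276.8−169.3) × (197.3−169.3) + 51 = 49/107.5 × 28.0 + 51 ≈ 63.76 → 64.
Site M: row 169.3–276.8 (AQI 51–100). (100−51)·(191.8−169.3)/(276.8−169.3) + 51 = 49·22.5/107.5 + 51 ≈ 61.26 → 61.
Site F 413.6: bracket 357.0–423.6 → index 151–200; slope 49/66.6, offset 56.6.
AQI = 151 + 49/66.6·56.6 ≈ 192.64 ⇒ 193.
AQIs: Site C=183, Site D=138, Site G=64, Site M=61, Site F=193. Sum = 183 + 138 + 64 + 61 + 193 = 639.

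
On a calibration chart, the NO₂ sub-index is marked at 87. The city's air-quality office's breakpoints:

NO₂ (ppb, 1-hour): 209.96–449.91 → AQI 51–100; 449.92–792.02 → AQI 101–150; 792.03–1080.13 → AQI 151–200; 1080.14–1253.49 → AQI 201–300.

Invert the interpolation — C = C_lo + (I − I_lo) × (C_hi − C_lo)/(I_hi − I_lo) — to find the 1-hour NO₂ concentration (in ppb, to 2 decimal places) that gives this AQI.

386.25

AQI 87 lies in the 51–100 band, which corresponds to 209.96–449.91 ppb.
C = 209.96 + (87−51)×(449.91−209.96)/(100−51) = 209.96 + 36×239.95/49 ≈ 386.2498 ppb → 386.25 ppb to 2 dp.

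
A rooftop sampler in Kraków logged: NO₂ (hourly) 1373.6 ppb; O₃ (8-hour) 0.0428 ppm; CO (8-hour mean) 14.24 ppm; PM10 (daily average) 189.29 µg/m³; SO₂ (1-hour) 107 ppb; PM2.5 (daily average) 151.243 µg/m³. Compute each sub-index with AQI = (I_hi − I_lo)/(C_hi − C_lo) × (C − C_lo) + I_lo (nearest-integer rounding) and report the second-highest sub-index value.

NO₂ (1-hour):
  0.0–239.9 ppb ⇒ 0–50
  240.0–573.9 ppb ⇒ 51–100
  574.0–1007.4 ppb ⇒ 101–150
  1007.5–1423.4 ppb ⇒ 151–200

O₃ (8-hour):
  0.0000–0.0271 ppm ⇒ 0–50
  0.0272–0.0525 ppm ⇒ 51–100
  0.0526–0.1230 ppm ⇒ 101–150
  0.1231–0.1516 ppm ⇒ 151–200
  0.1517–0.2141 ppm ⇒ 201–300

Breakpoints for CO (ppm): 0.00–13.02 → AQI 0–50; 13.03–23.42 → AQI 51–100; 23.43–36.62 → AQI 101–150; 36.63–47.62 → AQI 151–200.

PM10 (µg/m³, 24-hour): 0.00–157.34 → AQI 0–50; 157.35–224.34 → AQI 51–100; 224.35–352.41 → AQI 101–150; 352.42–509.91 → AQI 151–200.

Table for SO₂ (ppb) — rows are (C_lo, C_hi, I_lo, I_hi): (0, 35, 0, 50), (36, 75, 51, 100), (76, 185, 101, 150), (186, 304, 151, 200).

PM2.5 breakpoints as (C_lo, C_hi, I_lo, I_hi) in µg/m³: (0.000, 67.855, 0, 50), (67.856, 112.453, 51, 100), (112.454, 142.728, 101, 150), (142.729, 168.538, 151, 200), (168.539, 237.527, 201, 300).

167

NO₂: 1373.6 lies in 1007.5–1423.4, so I_lo=151, I_hi=200, C_lo=1007.5, C_hi=1423.4.
(200−151)/(1423.4−1007.5) × (1373.6−1007.5) + 151 = 49/415.9 × 366.1 + 151 ≈ 194.13 → 194.
O₃: 0.0428 ∈ [0.0272, 0.0525] ↔ index [51, 100].
51 + (0.0428−0.0272)·(100−51)/(0.0525−0.0272) = 51 + 0.0156·49/0.0253 ≈ 81.21, so AQI = 81.
CO: 14.24 ∈ [13.03, 23.42] ↔ index [51, 100].
51 + (14.24−13.03)·(100−51)/(23.42−13.03) = 51 + 1.21·49/10.39 ≈ 56.71, so AQI = 57.
PM10: 189.29 ∈ [157.35, 224.34] ↔ index [51, 100].
51 + (189.29−157.35)·(100−51)/(224.34−157.35) = 51 + 31.94·49/66.99 ≈ 74.36, so AQI = 74.
SO₂ 107: bracket 76–185 → index 101–150; slope 49/109, offset 31.
AQI = 101 + 49/109·31 ≈ 114.94 ⇒ 115.
PM2.5 151.243: bracket 142.729–168.538 → index 151–200; slope 49/25.809, offset 8.514.
AQI = 151 + 49/25.809·8.514 ≈ 167.16 ⇒ 167.
Sub-indices: NO₂→194, O₃→81, CO→57, PM10→74, SO₂→115, PM2.5→167. Ranked high→low: 194, 167, 115, 81, 74, 57. Second-highest sub-index = 167.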